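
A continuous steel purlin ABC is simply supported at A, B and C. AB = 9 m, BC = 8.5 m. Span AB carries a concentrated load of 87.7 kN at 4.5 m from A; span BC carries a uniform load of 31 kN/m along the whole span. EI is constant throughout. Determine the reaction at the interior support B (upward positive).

R_B = 224.1 kN

Take M_B as the redundant. Released structure: two simple spans AB and BC with a hinge at B.
Discontinuity in slope at B on the released structure — sum the simple-span end rotations:
  span AB: point load 87.7 at a = 4.5: Pab(L + a)/(6LEI) = 444/EI
  span BC: UDL 31: wL³/(24EI) = 793.2/EI
  relative rotation θ_0 = (444 + 793.2)/EI = 1237/EI
A unit hogging moment at B produces rotation L₁/(3EI) + L₂/(3EI) = 5.833/EI.
Compatibility: M_B·(L₁+L₂)/(3EI) = θ_0, giving M_B = 212.1 kN·m (hogging).
Span AB, ΣM about A with M_B applied at B: R_B^{AB}·9 = 394.6 + 212.1, so R_B^{AB} = 67.42 kN and R_A = 87.7 − 67.42 = 20.28 kN.
Span BC, ΣM about C: R_B^{BC}·8.5 = 1120 + 212.1, so R_B^{BC} = 156.7 kN and R_C = 263.5 − 156.7 = 106.8 kN.
R_B = 67.42 + 156.7 = 224.1 kN.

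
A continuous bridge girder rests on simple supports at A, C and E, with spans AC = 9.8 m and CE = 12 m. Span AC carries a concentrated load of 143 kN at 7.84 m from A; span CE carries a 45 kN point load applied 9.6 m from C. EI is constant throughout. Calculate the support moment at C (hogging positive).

M_C = 119.3 kN·m

Insert a hinge at C; M_C is the redundant, and each span becomes simply supported.
Rotations at C on the released spans (each span's end-slope, ×1/EI):
  span AC: point load 143 at a = 7.84: Pab(L + a)/(6LEI) = 659.2/EI
  span CE: point load 45 at a = 9.6: Pab(L + b)/(6LEI) = 207.4/EI
  relative rotation θ_0 = (659.2 + 207.4)/EI = 866.6/EI
A unit hogging moment at C produces rotation L₁/(3EI) + L₂/(3EI) = 7.267/EI.
Slope continuity at C: θ_0 = M_C·7.267/EI, so M_C = 866.6/7.267 = 119.3 kN·m (hogging).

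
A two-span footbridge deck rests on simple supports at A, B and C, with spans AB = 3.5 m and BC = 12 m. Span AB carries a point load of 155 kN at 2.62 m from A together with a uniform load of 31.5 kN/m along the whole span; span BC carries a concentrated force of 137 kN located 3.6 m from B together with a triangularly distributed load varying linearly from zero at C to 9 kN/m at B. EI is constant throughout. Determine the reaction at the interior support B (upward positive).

R_B = 423 kN

Insert a hinge at B; M_B is the redundant, and each span becomes simply supported.
Rotations at B on the released spans (each span's end-slope, ×1/EI):
  span AB: point load 155 at a = 2.62: Pab(L + a)/(6LEI) = 104.1/EI
  span AB: UDL 31.5: wL³/(24EI) = 56.27/EI
  span BC: point load 137 at a = 3.6: Pab(L + b)/(6LEI) = 1174/EI
  span BC: triangular load, peak 9: w₀L³/(45EI) = 345.6/EI
  relative rotation θ_0 = (160.4 + 1519)/EI = 1680/EI
A unit hogging moment at B produces rotation L₁/(3EI) + L₂/(3EI) = 5.167/EI.
Slope continuity at B: θ_0 = M_B·5.167/EI, so M_B = 1680/5.167 = 325.1 kN·m (hogging).
Span AB, ΣM about A with M_B applied at B: R_B^{AB}·3.5 = 599 + 325.1, so R_B^{AB} = 264 kN and R_A = 265.2 − 264 = 1.202 kN.
Span BC, ΣM about C: R_B^{BC}·12 = 1583 + 325.1, so R_B^{BC} = 159 kN and R_C = 191 − 159 = 32.01 kN.
R_B = 264 + 159 = 423 kN.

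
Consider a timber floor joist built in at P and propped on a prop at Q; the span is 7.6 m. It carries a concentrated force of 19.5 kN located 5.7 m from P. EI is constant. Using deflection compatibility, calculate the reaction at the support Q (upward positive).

Choose R_Q as the redundant. The primary structure is the cantilever fixed at P.
Deflection at Q on the released cantilever, summing each load's contribution:
  point load 19.5 at a = 5.7: Pa²(3L − a)/(6EI) = 1806/EI
Flexibility coefficient — unit upward force at Q: δ_{QQ} = L³/(3EI) = 146.3/EI.
Compatibility at Q: δ_0 − R_Q·δ_{QQ} = 0, so R_Q = 1806/146.3 = 12.34 kN.

R_Q = 12.34 kN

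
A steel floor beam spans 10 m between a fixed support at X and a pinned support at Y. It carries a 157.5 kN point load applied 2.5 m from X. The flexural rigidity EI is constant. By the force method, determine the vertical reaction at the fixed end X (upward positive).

Remove the prop at Y; the released (primary) structure is a cantilever built in at X.
Free-end deflection of the primary structure under the applied loading (downward +):
  point load 157.5 at a = 2.5: Pa²(3L − a)/(6EI) = 4512/EI
Tip deflection under a unit load at Y: L³/(3EI) = 333.3/EI.
Compatibility at Y: δ_0 − R_Y·δ_{YY} = 0, so R_Y = 4512/333.3 = 13.54 kN.
Vertical equilibrium: R_X = ΣP − R_Y = 157.5 − 13.54 = 144 kN.

R_X = 144 kN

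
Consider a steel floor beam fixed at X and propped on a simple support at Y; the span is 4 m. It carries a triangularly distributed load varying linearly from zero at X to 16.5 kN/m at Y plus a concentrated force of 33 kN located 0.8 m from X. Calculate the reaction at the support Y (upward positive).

R_Y = 20 kN

Release the roller at Y. Primary structure: cantilever fixed at X.
Downward deflection at the released point Y due to the loads:
  triangular load, peak 16.5 at the free end: 11w₀L⁴/(120EI) = 387.2/EI
  point load 33 at a = 0.8: Pa²(3L − a)/(6EI) = 39.42/EI
  δ_0 = 426.6/EI
Flexibility coefficient — unit upward force at Y: δ_{YY} = L³/(3EI) = 21.33/EI.
The prop prevents deflection at Y: R_Y = δ_0/δ_{YY} = 426.6/21.33 = 20 kN.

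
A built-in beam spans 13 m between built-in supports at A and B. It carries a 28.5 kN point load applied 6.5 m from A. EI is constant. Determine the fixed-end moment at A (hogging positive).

M_A = 46.31 kN·m

Release both end moments; the primary structure is a simply-supported span AB with redundants M_A and M_B.
Simple-span end rotations at A and B under the given loads:
  at A: point load 28.5 at a = 6.5: Pab(L + b)/(6LEI) = 301/EI
  at B: point load 28.5 at a = 6.5: Pab(L + a)/(6LEI) = 301/EI
  θ_A0 = 301/EI,  θ_B0 = 301/EI
Flexibility coefficients: a unit moment at one end gives L/(3EI) there and L/(6EI) at the far end, so f₁₁ = f₂₂ = 4.333/EI and f₁₂ = f₂₁ = 2.167/EI.
Compatibility — zero rotation at each built-in end:
  4.333 M_A + 2.167 M_B = 301
  2.167 M_A + 4.333 M_B = 301
Solving the pair gives M_A = 46.31 kN·m and M_B = 46.31 kN·m (hogging).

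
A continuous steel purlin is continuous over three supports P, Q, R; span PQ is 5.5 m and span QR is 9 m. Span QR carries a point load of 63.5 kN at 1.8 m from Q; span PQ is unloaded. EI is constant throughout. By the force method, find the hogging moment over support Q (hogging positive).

Insert a hinge at Q; M_Q is the redundant, and each span becomes simply supported.
Rotations at Q on the released spans (each span's end-slope, ×1/EI):
  span QR: point load 63.5 at a = 1.8: Pab(L + b)/(6LEI) = 246.9/EI
  relative rotation θ_0 = (0 + 246.9)/EI = 246.9/EI
A unit hogging moment at Q produces rotation L₁/(3EI) + L₂/(3EI) = 4.833/EI.
Slope continuity at Q: θ_0 = M_Q·4.833/EI, so M_Q = 246.9/4.833 = 51.08 kN·m (hogging).

M_Q = 51.08 kN·m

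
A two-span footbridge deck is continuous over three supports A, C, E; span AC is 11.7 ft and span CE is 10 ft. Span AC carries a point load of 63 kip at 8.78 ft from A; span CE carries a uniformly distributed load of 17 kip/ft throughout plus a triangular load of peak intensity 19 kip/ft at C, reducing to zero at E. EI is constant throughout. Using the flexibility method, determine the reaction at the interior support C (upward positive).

R_C = 236.7 kip

Insert a hinge at C; M_C is the redundant, and each span becomes simply supported.
End slopes at the hinge C, treating each span as simply supported:
  span AC: point load 63 at a = 8.78: Pab(L + a)/(6LEI) = 471.2/EI
  span CE: UDL 17: wL³/(24EI) = 708.3/EI
  span CE: triangular load, peak 19: w₀L³/(45EI) = 422.2/EI
  relative rotation θ_0 = (471.2 + 1131)/EI = 1602/EI
A unit hogging moment at C produces rotation L₁/(3EI) + L₂/(3EI) = 7.233/EI.
Slope continuity at C: θ_0 = M_C·7.233/EI, so M_C = 1602/7.233 = 221.4 kip·ft (hogging).
Span AC, ΣM about A with M_C applied at C: R_C^{AC}·11.7 = 553.1 + 221.4, so R_C^{AC} = 66.2 kip and R_A = 63 − 66.2 = -3.204 kip.
Span CE, ΣM about E: R_C^{CE}·10 = 1483 + 221.4, so R_C^{CE} = 170.5 kip and R_E = 265 − 170.5 = 94.52 kip.
R_C = 66.2 + 170.5 = 236.7 kip.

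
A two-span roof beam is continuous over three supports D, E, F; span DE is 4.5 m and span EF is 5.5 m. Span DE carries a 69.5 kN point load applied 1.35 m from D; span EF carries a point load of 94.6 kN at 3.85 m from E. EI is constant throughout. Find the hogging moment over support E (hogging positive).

M_E = 58.27 kN·m

Insert a hinge at E; M_E is the redundant, and each span becomes simply supported.
End slopes at the hinge E, treating each span as simply supported:
  span DE: point load 69.5 at a = 1.35: Pab(L + a)/(6LEI) = 64.04/EI
  span EF: point load 94.6 at a = 3.85: Pab(L + b)/(6LEI) = 130.2/EI
  relative rotation θ_0 = (64.04 + 130.2)/EI = 194.2/EI
A unit hogging moment at E produces rotation L₁/(3EI) + L₂/(3EI) = 3.333/EI.
Compatibility: M_E·(L₁+L₂)/(3EI) = θ_0, giving M_E = 58.27 kN·m (hogging).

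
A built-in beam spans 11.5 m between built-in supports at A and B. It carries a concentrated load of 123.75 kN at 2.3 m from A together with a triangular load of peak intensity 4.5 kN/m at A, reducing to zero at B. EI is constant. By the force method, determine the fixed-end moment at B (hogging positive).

M_B = 65.38 kN·m

Take the two fixed-end moments M_A, M_B as redundants; the released structure is the simple span AB.
On the primary (simply-supported) span, the end slopes from the loading are:
  at A: point load 123.75 at a = 2.3: Pab(L + b)/(6LEI) = 785.6/EI
  at B: point load 123.75 at a = 2.3: Pab(L + a)/(6LEI) = 523.7/EI
  at A: triangular load, peak 4.5: w₀L³/(45EI) = 152.1/EI
  at B: triangular load, peak 4.5: 7w₀L³/(360EI) = 133.1/EI
  θ_A0 = 937.7/EI,  θ_B0 = 656.8/EI
Flexibility coefficients: a unit moment at one end gives L/(3EI) there and L/(6EI) at the far end, so f₁₁ = f₂₂ = 3.833/EI and f₁₂ = f₂₁ = 1.917/EI.
Compatibility — zero rotation at each built-in end:
  3.833 M_A + 1.917 M_B = 937.7
  1.917 M_A + 3.833 M_B = 656.8
Solving the pair gives M_A = 211.9 kN·m and M_B = 65.38 kN·m (hogging).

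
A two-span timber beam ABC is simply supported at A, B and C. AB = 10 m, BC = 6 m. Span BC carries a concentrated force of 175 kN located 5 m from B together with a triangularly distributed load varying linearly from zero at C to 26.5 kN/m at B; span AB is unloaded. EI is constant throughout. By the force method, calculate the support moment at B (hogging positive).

Take M_B as the redundant. Released structure: two simple spans AB and BC with a hinge at B.
Discontinuity in slope at B on the released structure — sum the simple-span end rotations:
  span BC: point load 175 at a = 5: Pab(L + b)/(6LEI) = 170.1/EI
  span BC: triangular load, peak 26.5: w₀L³/(45EI) = 127.2/EI
  relative rotation θ_0 = (0 + 297.3)/EI = 297.3/EI
A unit hogging moment at B produces rotation L₁/(3EI) + L₂/(3EI) = 5.333/EI.
Compatibility: M_B·(L₁+L₂)/(3EI) = θ_0, giving M_B = 55.75 kN·m (hogging).

M_B = 55.75 kN·m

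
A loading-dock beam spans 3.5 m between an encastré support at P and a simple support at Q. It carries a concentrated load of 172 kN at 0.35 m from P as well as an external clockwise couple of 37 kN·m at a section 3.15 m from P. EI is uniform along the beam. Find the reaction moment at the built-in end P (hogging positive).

Remove the prop at Q; the released (primary) structure is a cantilever built in at P.
Primary-structure tip deflection at Q by superposition:
  point load 172 at a = 0.35: Pa²(3L − a)/(6EI) = 35.64/EI
  clockwise couple 37 at a = 3.15: M₀a(2L − a)/(2EI) = 224.4/EI
  δ_0 = 260/EI
Flexibility coefficient — unit upward force at Q: δ_{QQ} = L³/(3EI) = 14.29/EI.
The prop prevents deflection at Q: R_Q = δ_0/δ_{QQ} = 260/14.29 = 18.19 kN.
Moment equilibrium about P: M_P = Σ(load moments about P) − R_Q·L = 97.2 − 18.19×3.5 = 33.53 kN·m.

M_P = 33.53 kN·m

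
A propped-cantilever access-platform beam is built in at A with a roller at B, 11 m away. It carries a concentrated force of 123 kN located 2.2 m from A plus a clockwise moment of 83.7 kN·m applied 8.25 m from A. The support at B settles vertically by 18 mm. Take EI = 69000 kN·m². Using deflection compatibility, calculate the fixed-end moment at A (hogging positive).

Choose R_B as the redundant. The primary structure is the cantilever fixed at A.
Primary-structure tip deflection at B by superposition:
  point load 123 at a = 2.2: Pa²(3L − a)/(6EI) = 3056/EI
  clockwise couple 83.7 at a = 8.25: M₀a(2L − a)/(2EI) = 4747/EI
  δ_0 = 7803/EI
Tip deflection under a unit load at B: L³/(3EI) = 443.7/EI.
With EI = 69000 kN·m²: δ_0 = 0.11309 m and δ_{BB} = 0.00643 m/kN.
Compatibility — the beam at B must follow the support down by 0.018 m: δ_0 − R_B·δ_{BB} = 0.018, so R_B = (0.11309 − 0.018)/0.00643 = 14.79 kN.
Moment equilibrium about A: M_A = Σ(load moments about A) − R_B·L = 354.3 − 14.79×11 = 191.6 kN·m.

M_A = 191.6 kN·m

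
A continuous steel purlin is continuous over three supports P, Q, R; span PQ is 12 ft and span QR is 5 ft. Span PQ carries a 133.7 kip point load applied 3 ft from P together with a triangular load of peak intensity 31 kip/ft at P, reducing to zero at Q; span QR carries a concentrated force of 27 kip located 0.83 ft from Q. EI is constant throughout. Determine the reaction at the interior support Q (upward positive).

R_Q = 209.1 kip

Take M_Q as the redundant. Released structure: two simple spans PQ and QR with a hinge at Q.
End slopes at the hinge Q, treating each span as simply supported:
  span PQ: point load 133.7 at a = 3: Pab(L + a)/(6LEI) = 752.1/EI
  span PQ: triangular load, peak 31: 7w₀L³/(360EI) = 1042/EI
  span QR: point load 27 at a = 0.83: Pab(L + b)/(6LEI) = 28.56/EI
  relative rotation θ_0 = (1794 + 28.56)/EI = 1822/EI
A unit hogging moment at Q produces rotation L₁/(3EI) + L₂/(3EI) = 5.667/EI.
Compatibility: M_Q·(L₁+L₂)/(3EI) = θ_0, giving M_Q = 321.6 kip·ft (hogging).
Span PQ, ΣM about P with M_Q applied at Q: R_Q^{PQ}·12 = 1145 + 321.6, so R_Q^{PQ} = 122.2 kip and R_P = 319.7 − 122.2 = 197.5 kip.
Span QR, ΣM about R: R_Q^{QR}·5 = 112.6 + 321.6, so R_Q^{QR} = 86.83 kip and R_R = 27 − 86.83 = -59.83 kip.
R_Q = 122.2 + 86.83 = 209.1 kip.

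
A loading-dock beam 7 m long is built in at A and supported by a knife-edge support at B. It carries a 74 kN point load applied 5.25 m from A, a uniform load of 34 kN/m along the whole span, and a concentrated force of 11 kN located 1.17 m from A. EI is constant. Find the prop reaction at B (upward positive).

R_B = 136.5 kN

Take the reaction at B as the redundant and release it; the primary structure is a cantilever fixed at A.
Deflection at B on the released cantilever, summing each load's contribution:
  point load 74 at a = 5.25: Pa²(3L − a)/(6EI) = 5354/EI
  UDL 34: wL⁴/(8EI) = 10204/EI
  point load 11 at a = 1.17: Pa²(3L − a)/(6EI) = 49.77/EI
  δ_0 = 15608/EI
Tip deflection under a unit load at B: L³/(3EI) = 114.3/EI.
Compatibility at B: δ_0 − R_B·δ_{BB} = 0, so R_B = 15608/114.3 = 136.5 kN.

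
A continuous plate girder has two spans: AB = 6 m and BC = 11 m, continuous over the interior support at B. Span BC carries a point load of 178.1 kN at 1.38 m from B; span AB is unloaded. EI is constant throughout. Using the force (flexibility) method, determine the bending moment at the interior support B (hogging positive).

M_B = 130.4 kN·m

Insert a hinge at B; M_B is the redundant, and each span becomes simply supported.
Discontinuity in slope at B on the released structure — sum the simple-span end rotations:
  span BC: point load 178.1 at a = 1.38: Pab(L + b)/(6LEI) = 738.7/EI
  relative rotation θ_0 = (0 + 738.7)/EI = 738.7/EI
A unit hogging moment at B produces rotation L₁/(3EI) + L₂/(3EI) = 5.667/EI.
Slope continuity at B: θ_0 = M_B·5.667/EI, so M_B = 738.7/5.667 = 130.4 kN·m (hogging).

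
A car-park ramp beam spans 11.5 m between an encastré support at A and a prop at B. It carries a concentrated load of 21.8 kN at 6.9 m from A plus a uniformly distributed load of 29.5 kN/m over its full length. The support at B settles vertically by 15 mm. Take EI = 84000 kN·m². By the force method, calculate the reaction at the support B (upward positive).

Take the reaction at B as the redundant and release it; the primary structure is a cantilever fixed at A.
Free-end deflection of the primary structure under the applied loading (downward +):
  point load 21.8 at a = 6.9: Pa²(3L − a)/(6EI) = 4774/EI
  UDL 29.5: wL⁴/(8EI) = 64495/EI
  δ_0 = 69269/EI
Flexibility coefficient — unit upward force at B: δ_{BB} = L³/(3EI) = 507/EI.
With EI = 84000 kN·m²: δ_0 = 0.82463 m and δ_{BB} = 0.006035 m/kN.
Compatibility — the beam at B must follow the support down by 0.015 m: δ_0 − R_B·δ_{BB} = 0.015, so R_B = (0.82463 − 0.015)/0.006035 = 134.2 kN.

R_B = 134.2 kN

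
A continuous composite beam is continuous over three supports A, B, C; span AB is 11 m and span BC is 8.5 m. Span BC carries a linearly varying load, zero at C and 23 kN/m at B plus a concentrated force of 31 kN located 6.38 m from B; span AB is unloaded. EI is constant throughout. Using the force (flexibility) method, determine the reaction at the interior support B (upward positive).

Release continuity at B by inserting a hinge; the redundant is the internal moment M_B. The primary structure is two simply-supported spans AB and BC.
Discontinuity in slope at B on the released structure — sum the simple-span end rotations:
  span BC: triangular load, peak 23: w₀L³/(45EI) = 313.9/EI
  span BC: point load 31 at a = 6.38: Pab(L + b)/(6LEI) = 87.31/EI
  relative rotation θ_0 = (0 + 401.2)/EI = 401.2/EI
A unit hogging moment at B produces rotation L₁/(3EI) + L₂/(3EI) = 6.5/EI.
Compatibility: M_B·(L₁+L₂)/(3EI) = θ_0, giving M_B = 61.72 kN·m (hogging).
Span AB, ΣM about A with M_B applied at B: R_B^{AB}·11 = 0 + 61.72, so R_B^{AB} = 5.611 kN and R_A = 0 − 5.611 = -5.611 kN.
Span BC, ΣM about C: R_B^{BC}·8.5 = 619.6 + 61.72, so R_B^{BC} = 80.16 kN and R_C = 128.8 − 80.16 = 48.59 kN.
R_B = 5.611 + 80.16 = 85.77 kN.

R_B = 85.77 kN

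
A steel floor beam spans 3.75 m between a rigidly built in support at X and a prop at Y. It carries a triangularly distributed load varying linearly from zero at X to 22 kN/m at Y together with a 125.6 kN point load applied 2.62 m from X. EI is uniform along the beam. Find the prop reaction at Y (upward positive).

Choose R_Y as the redundant. The primary structure is the cantilever fixed at X.
Primary-structure tip deflection at Y by superposition:
  triangular load, peak 22 at the free end: 11w₀L⁴/(120EI) = 398.8/EI
  point load 125.6 at a = 2.62: Pa²(3L − a)/(6EI) = 1240/EI
  δ_0 = 1639/EI
Flexibility coefficient — unit upward force at Y: δ_{YY} = L³/(3EI) = 17.58/EI.
Compatibility at Y: δ_0 − R_Y·δ_{YY} = 0, so R_Y = 1639/17.58 = 93.23 kN.

R_Y = 93.23 kN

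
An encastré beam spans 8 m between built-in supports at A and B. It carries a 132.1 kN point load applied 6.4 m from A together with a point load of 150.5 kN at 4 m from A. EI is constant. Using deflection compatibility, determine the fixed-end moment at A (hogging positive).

M_A = 184.3 kN·m

Release both end moments; the primary structure is a simply-supported span AB with redundants M_A and M_B.
Simple-span end rotations at A and B under the given loads:
  at A: point load 132.1 at a = 6.4: Pab(L + b)/(6LEI) = 270.5/EI
  at B: point load 132.1 at a = 6.4: Pab(L + a)/(6LEI) = 405.8/EI
  at A: point load 150.5 at a = 4: Pab(L + b)/(6LEI) = 602/EI
  at B: point load 150.5 at a = 4: Pab(L + a)/(6LEI) = 602/EI
  θ_A0 = 872.5/EI,  θ_B0 = 1008/EI
Flexibility coefficients: a unit moment at one end gives L/(3EI) there and L/(6EI) at the far end, so f₁₁ = f₂₂ = 2.667/EI and f₁₂ = f₂₁ = 1.333/EI.
Compatibility — zero rotation at each built-in end:
  2.667 M_A + 1.333 M_B = 872.5
  1.333 M_A + 2.667 M_B = 1008
Solving the pair gives M_A = 184.3 kN·m and M_B = 285.8 kN·m (hogging).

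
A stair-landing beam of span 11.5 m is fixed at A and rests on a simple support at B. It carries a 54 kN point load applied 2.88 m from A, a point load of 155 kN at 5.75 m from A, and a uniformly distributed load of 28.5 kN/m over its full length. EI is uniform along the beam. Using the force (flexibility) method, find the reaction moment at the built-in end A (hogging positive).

M_A = 907.3 kN·m

Choose R_B as the redundant. The primary structure is the cantilever fixed at A.
Primary-structure tip deflection at B by superposition:
  point load 54 at a = 2.88: Pa²(3L − a)/(6EI) = 2360/EI
  point load 155 at a = 5.75: Pa²(3L − a)/(6EI) = 24556/EI
  UDL 28.5: wL⁴/(8EI) = 62308/EI
  δ_0 = 89225/EI
Flexibility coefficient — unit upward force at B: δ_{BB} = L³/(3EI) = 507/EI.
Compatibility at B: δ_0 − R_B·δ_{BB} = 0, so R_B = 89225/507 = 176 kN.
Moment equilibrium about A: M_A = Σ(load moments about A) − R_B·L = 2931 − 176×11.5 = 907.3 kN·m.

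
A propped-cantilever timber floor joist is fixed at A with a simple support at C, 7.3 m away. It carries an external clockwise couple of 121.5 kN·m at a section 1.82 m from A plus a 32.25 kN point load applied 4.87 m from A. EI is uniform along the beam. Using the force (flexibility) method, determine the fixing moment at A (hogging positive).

M_A = 76.79 kN·m

Release the roller at C. Primary structure: cantilever fixed at A.
Deflection at C on the released cantilever, summing each load's contribution:
  clockwise couple 121.5 at a = 1.82: M₀a(2L − a)/(2EI) = 1413/EI
  point load 32.25 at a = 4.87: Pa²(3L − a)/(6EI) = 2171/EI
  δ_0 = 3584/EI
Flexibility coefficient — unit upward force at C: δ_{CC} = L³/(3EI) = 129.7/EI.
Compatibility at C: δ_0 − R_C·δ_{CC} = 0, so R_C = 3584/129.7 = 27.64 kN.
Moment equilibrium about A: M_A = Σ(load moments about A) − R_C·L = 278.6 − 27.64×7.3 = 76.79 kN·m.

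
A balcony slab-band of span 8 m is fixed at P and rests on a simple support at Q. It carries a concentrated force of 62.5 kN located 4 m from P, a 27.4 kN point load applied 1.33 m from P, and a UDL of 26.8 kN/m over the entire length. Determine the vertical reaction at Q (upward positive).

R_Q = 101 kN

Release the roller at Q. Primary structure: cantilever fixed at P.
Deflection at Q on the released cantilever, summing each load's contribution:
  point load 62.5 at a = 4: Pa²(3L − a)/(6EI) = 3333/EI
  point load 27.4 at a = 1.33: Pa²(3L − a)/(6EI) = 183.1/EI
  UDL 26.8: wL⁴/(8EI) = 13722/EI
  δ_0 = 17238/EI
Flexibility coefficient — unit upward force at Q: δ_{QQ} = L³/(3EI) = 170.7/EI.
The prop prevents deflection at Q: R_Q = δ_0/δ_{QQ} = 17238/170.7 = 101 kN.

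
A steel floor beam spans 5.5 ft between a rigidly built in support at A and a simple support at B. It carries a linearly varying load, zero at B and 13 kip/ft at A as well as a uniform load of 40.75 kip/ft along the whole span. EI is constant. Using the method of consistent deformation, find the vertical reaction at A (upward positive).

R_A = 168.7 kip

Choose R_B as the redundant. The primary structure is the cantilever fixed at A.
Primary-structure tip deflection at B by superposition:
  triangular load, peak 13 at the fixed end: w₀L⁴/(30EI) = 396.5/EI
  UDL 40.75: wL⁴/(8EI) = 4661/EI
  δ_0 = 5058/EI
Tip deflection under a unit load at B: L³/(3EI) = 55.46/EI.
Compatibility at B: δ_0 − R_B·δ_{BB} = 0, so R_B = 5058/55.46 = 91.2 kip.
Vertical equilibrium: R_A = ΣP − R_B = 259.9 − 91.2 = 168.7 kip.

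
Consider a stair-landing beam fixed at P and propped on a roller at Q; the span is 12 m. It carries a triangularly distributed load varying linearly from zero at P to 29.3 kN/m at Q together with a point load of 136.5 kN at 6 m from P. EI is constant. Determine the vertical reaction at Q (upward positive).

R_Q = 139.3 kN

Remove the prop at Q; the released (primary) structure is a cantilever built in at P.
Downward deflection at the released point Q due to the loads:
  triangular load, peak 29.3 at the free end: 11w₀L⁴/(120EI) = 55693/EI
  point load 136.5 at a = 6: Pa²(3L − a)/(6EI) = 24570/EI
  δ_0 = 80263/EI
Tip deflection under a unit load at Q: L³/(3EI) = 576/EI.
Compatibility at Q: δ_0 − R_Q·δ_{QQ} = 0, so R_Q = 80263/576 = 139.3 kN.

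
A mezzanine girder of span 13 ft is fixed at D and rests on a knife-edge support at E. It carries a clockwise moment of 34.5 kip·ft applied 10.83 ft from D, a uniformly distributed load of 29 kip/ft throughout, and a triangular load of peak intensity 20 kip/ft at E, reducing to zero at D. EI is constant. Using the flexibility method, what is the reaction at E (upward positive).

R_E = 216.7 kip

Release the roller at E. Primary structure: cantilever fixed at D.
Deflection at E on the released cantilever, summing each load's contribution:
  clockwise couple 34.5 at a = 10.83: M₀a(2L − a)/(2EI) = 2834/EI
  UDL 29: wL⁴/(8EI) = 103534/EI
  triangular load, peak 20 at the free end: 11w₀L⁴/(120EI) = 52362/EI
  δ_0 = 158729/EI
Flexibility coefficient — unit upward force at E: δ_{EE} = L³/(3EI) = 732.3/EI.
Compatibility at E: δ_0 − R_E·δ_{EE} = 0, so R_E = 158729/732.3 = 216.7 kip.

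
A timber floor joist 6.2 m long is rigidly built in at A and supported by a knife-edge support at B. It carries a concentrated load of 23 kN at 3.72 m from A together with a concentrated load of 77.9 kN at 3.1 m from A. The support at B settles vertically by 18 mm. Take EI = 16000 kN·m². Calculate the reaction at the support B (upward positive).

Release the roller at B. Primary structure: cantilever fixed at A.
Primary-structure tip deflection at B by superposition:
  point load 23 at a = 3.72: Pa²(3L − a)/(6EI) = 789.3/EI
  point load 77.9 at a = 3.1: Pa²(3L − a)/(6EI) = 1934/EI
  δ_0 = 2723/EI
Flexibility coefficient — unit upward force at B: δ_{BB} = L³/(3EI) = 79.44/EI.
With EI = 16000 kN·m²: δ_0 = 0.1702 m and δ_{BB} = 0.004965 m/kN.
Compatibility — the beam at B must follow the support down by 0.018 m: δ_0 − R_B·δ_{BB} = 0.018, so R_B = (0.1702 − 0.018)/0.004965 = 30.65 kN.

R_B = 30.65 kN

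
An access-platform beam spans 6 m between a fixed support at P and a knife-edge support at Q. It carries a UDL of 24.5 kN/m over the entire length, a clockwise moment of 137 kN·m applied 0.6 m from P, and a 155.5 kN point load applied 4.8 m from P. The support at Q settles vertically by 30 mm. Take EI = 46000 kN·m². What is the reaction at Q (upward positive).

Release the roller at Q. Primary structure: cantilever fixed at P.
Free-end deflection of the primary structure under the applied loading (downward +):
  UDL 24.5: wL⁴/(8EI) = 3969/EI
  clockwise couple 137 at a = 0.6: M₀a(2L − a)/(2EI) = 468.5/EI
  point load 155.5 at a = 4.8: Pa²(3L − a)/(6EI) = 7882/EI
  δ_0 = 12320/EI
Flexibility coefficient — unit upward force at Q: δ_{QQ} = L³/(3EI) = 72/EI.
With EI = 46000 kN·m²: δ_0 = 0.26782 m and δ_{QQ} = 0.001565 m/kN.
Compatibility — the beam at Q must follow the support down by 0.03 m: δ_0 − R_Q·δ_{QQ} = 0.03, so R_Q = (0.26782 − 0.03)/0.001565 = 151.9 kN.

R_Q = 151.9 kN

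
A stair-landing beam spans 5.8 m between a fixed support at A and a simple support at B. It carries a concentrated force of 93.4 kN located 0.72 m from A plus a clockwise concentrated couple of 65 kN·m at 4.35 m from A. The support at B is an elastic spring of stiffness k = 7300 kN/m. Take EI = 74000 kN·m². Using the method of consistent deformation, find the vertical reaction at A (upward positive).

R_A = 77.97 kN

Choose R_B as the redundant. The primary structure is the cantilever fixed at A.
Deflection at B on the released cantilever, summing each load's contribution:
  point load 93.4 at a = 0.72: Pa²(3L − a)/(6EI) = 134.6/EI
  clockwise couple 65 at a = 4.35: M₀a(2L − a)/(2EI) = 1025/EI
  δ_0 = 1160/EI
Flexibility coefficient — unit upward force at B: δ_{BB} = L³/(3EI) = 65.04/EI.
With EI = 74000 kN·m²: δ_0 = 0.01567 m and δ_{BB} = 0.000879 m/kN.
Compatibility — the spring shortens by R_B/k under the reaction it provides: δ_0 − R_B·δ_{BB} = R_B/k. With 1/k = 0.000137 m/kN, R_B = δ_0 / (δ_{BB} + 1/k) = 0.01567 / (0.000879 + 0.000137) = 15.43 kN.
Vertical equilibrium: R_A = ΣP − R_B = 93.4 − 15.43 = 77.97 kN.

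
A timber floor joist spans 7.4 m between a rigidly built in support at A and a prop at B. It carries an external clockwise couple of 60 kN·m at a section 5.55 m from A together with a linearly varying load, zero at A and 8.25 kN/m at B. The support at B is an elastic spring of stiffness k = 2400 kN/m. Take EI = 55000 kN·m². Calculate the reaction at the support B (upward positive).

Remove the prop at B; the released (primary) structure is a cantilever built in at A.
Deflection at B on the released cantilever, summing each load's contribution:
  clockwise couple 60 at a = 5.55: M₀a(2L − a)/(2EI) = 1540/EI
  triangular load, peak 8.25 at the free end: 11w₀L⁴/(120EI) = 2268/EI
  δ_0 = 3808/EI
Tip deflection under a unit load at B: L³/(3EI) = 135.1/EI.
With EI = 55000 kN·m²: δ_0 = 0.069234 m and δ_{BB} = 0.002456 m/kN.
Compatibility — the spring shortens by R_B/k under the reaction it provides: δ_0 − R_B·δ_{BB} = R_B/k. With 1/k = 0.000417 m/kN, R_B = δ_0 / (δ_{BB} + 1/k) = 0.069234 / (0.002456 + 0.000417) = 24.1 kN.

R_B = 24.1 kN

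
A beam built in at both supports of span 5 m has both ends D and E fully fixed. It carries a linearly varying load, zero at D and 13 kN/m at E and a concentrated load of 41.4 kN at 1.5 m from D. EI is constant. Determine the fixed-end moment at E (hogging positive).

M_E = 29.29 kN·m

Take the two fixed-end moments M_D, M_E as redundants; the released structure is the simple span DE.
On the primary (simply-supported) span, the end slopes from the loading are:
  at D: triangular load, peak 13: 7w₀L³/(360EI) = 31.6/EI
  at E: triangular load, peak 13: w₀L³/(45EI) = 36.11/EI
  at D: point load 41.4 at a = 1.5: Pab(L + b)/(6LEI) = 61.58/EI
  at E: point load 41.4 at a = 1.5: Pab(L + a)/(6LEI) = 47.09/EI
  θ_D0 = 93.18/EI,  θ_E0 = 83.2/EI
Flexibility coefficients: a unit moment at one end gives L/(3EI) there and L/(6EI) at the far end, so f₁₁ = f₂₂ = 1.667/EI and f₁₂ = f₂₁ = 0.8333/EI.
Compatibility — zero rotation at each built-in end:
  1.667 M_D + 0.8333 M_E = 93.18
  0.8333 M_D + 1.667 M_E = 83.2
Solving the pair gives M_D = 41.26 kN·m and M_E = 29.29 kN·m (hogging).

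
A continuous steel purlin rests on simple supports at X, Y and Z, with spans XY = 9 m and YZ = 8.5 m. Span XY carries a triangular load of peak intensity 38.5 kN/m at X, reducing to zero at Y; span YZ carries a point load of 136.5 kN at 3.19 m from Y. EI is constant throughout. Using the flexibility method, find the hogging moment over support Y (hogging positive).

M_Y = 200.9 kN·m

Insert a hinge at Y; M_Y is the redundant, and each span becomes simply supported.
End slopes at the hinge Y, treating each span as simply supported:
  span XY: triangular load, peak 38.5: 7w₀L³/(360EI) = 545.7/EI
  span YZ: point load 136.5 at a = 3.19: Pab(L + b)/(6LEI) = 626.1/EI
  relative rotation θ_0 = (545.7 + 626.1)/EI = 1172/EI
A unit hogging moment at Y produces rotation L₁/(3EI) + L₂/(3EI) = 5.833/EI.
Compatibility: M_Y·(L₁+L₂)/(3EI) = θ_0, giving M_Y = 200.9 kN·m (hogging).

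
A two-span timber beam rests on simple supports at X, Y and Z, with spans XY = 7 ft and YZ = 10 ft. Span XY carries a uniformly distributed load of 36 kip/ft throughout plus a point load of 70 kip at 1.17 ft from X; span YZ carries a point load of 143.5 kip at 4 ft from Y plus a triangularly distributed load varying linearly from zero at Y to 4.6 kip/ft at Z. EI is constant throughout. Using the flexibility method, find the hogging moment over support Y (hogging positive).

Release continuity at Y by inserting a hinge; the redundant is the internal moment M_Y. The primary structure is two simply-supported spans XY and YZ.
Rotations at Y on the released spans (each span's end-slope, ×1/EI):
  span XY: UDL 36: wL³/(24EI) = 514.5/EI
  span XY: point load 70 at a = 1.17: Pab(L + a)/(6LEI) = 92.88/EI
  span YZ: point load 143.5 at a = 4: Pab(L + b)/(6LEI) = 918.4/EI
  span YZ: triangular load, peak 4.6: 7w₀L³/(360EI) = 89.44/EI
  relative rotation θ_0 = (607.4 + 1008)/EI = 1615/EI
A unit hogging moment at Y produces rotation L₁/(3EI) + L₂/(3EI) = 5.667/EI.
Compatibility: M_Y·(L₁+L₂)/(3EI) = θ_0, giving M_Y = 285 kip·ft (hogging).

M_Y = 285 kip·ft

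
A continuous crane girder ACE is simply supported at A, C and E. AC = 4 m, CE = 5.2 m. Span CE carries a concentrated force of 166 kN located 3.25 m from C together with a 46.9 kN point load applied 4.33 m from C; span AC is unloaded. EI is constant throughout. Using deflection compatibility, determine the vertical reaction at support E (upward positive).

R_E = 125.5 kN

Insert a hinge at C; M_C is the redundant, and each span becomes simply supported.
End slopes at the hinge C, treating each span as simply supported:
  span CE: point load 166 at a = 3.25: Pab(L + b)/(6LEI) = 241.1/EI
  span CE: point load 46.9 at a = 4.33: Pab(L + b)/(6LEI) = 34.37/EI
  relative rotation θ_0 = (0 + 275.5)/EI = 275.5/EI
A unit hogging moment at C produces rotation L₁/(3EI) + L₂/(3EI) = 3.067/EI.
Slope continuity at C: θ_0 = M_C·3.067/EI, so M_C = 275.5/3.067 = 89.82 kN·m (hogging).
Span CE, ΣM about E: R_C^{CE}·5.2 = 364.5 + 89.82, so R_C^{CE} = 87.37 kN and R_E = 212.9 − 87.37 = 125.5 kN.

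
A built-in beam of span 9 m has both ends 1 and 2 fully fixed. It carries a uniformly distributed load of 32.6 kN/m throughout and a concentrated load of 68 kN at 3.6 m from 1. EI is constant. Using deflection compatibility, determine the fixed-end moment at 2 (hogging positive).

M_2 = 278.8 kN·m

Take the two fixed-end moments M_1, M_2 as redundants; the released structure is the simple span 12.
On the primary (simply-supported) span, the end slopes from the loading are:
  at 1: UDL 32.6: wL³/(24EI) = 990.2/EI
  at 2: UDL 32.6: wL³/(24EI) = 990.2/EI
  at 1: point load 68 at a = 3.6: Pab(L + b)/(6LEI) = 352.5/EI
  at 2: point load 68 at a = 3.6: Pab(L + a)/(6LEI) = 308.4/EI
  θ_10 = 1343/EI,  θ_20 = 1299/EI
Flexibility coefficients: a unit moment at one end gives L/(3EI) there and L/(6EI) at the far end, so f₁₁ = f₂₂ = 3/EI and f₁₂ = f₂₁ = 1.5/EI.
Compatibility — zero rotation at each built-in end:
  3 M_1 + 1.5 M_2 = 1343
  1.5 M_1 + 3 M_2 = 1299
Solving the pair gives M_1 = 308.2 kN·m and M_2 = 278.8 kN·m (hogging).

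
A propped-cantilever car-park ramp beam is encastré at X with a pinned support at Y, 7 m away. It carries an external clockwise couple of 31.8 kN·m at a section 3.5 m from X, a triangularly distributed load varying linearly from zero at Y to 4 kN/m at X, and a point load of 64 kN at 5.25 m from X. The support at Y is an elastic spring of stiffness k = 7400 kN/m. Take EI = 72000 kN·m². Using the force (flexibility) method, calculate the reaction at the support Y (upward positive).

Take the reaction at Y as the redundant and release it; the primary structure is a cantilever fixed at X.
Free-end deflection of the primary structure under the applied loading (downward +):
  clockwise couple 31.8 at a = 3.5: M₀a(2L − a)/(2EI) = 584.3/EI
  triangular load, peak 4 at the fixed end: w₀L⁴/(30EI) = 320.1/EI
  point load 64 at a = 5.25: Pa²(3L − a)/(6EI) = 4630/EI
  δ_0 = 5535/EI
Tip deflection under a unit load at Y: L³/(3EI) = 114.3/EI.
With EI = 72000 kN·m²: δ_0 = 0.076874 m and δ_{YY} = 0.001588 m/kN.
Compatibility — the spring shortens by R_Y/k under the reaction it provides: δ_0 − R_Y·δ_{YY} = R_Y/k. With 1/k = 0.000135 m/kN, R_Y = δ_0 / (δ_{YY} + 1/k) = 0.076874 / (0.001588 + 0.000135) = 44.61 kN.

R_Y = 44.61 kN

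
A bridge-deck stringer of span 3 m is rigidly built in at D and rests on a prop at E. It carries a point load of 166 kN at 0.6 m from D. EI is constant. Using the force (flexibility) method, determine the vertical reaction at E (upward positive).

Take the reaction at E as the redundant and release it; the primary structure is a cantilever fixed at D.
Deflection at E on the released cantilever, summing each load's contribution:
  point load 166 at a = 0.6: Pa²(3L − a)/(6EI) = 83.66/EI
Tip deflection under a unit load at E: L³/(3EI) = 9/EI.
Compatibility at E: δ_0 − R_E·δ_{EE} = 0, so R_E = 83.66/9 = 9.296 kN.

R_E = 9.296 kN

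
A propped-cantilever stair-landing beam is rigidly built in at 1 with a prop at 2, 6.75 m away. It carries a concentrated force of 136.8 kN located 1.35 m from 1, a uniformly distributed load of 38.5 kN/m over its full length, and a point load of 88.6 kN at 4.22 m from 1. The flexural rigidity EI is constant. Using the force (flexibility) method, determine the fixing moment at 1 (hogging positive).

Choose R_2 as the redundant. The primary structure is the cantilever fixed at 1.
Deflection at 2 on the released cantilever, summing each load's contribution:
  point load 136.8 at a = 1.35: Pa²(3L − a)/(6EI) = 785.4/EI
  UDL 38.5: wL⁴/(8EI) = 9990/EI
  point load 88.6 at a = 4.22: Pa²(3L − a)/(6EI) = 4215/EI
  δ_0 = 14991/EI
Flexibility coefficient — unit upward force at 2: δ_{22} = L³/(3EI) = 102.5/EI.
The prop prevents deflection at 2: R_2 = δ_0/δ_{22} = 14991/102.5 = 146.2 kN.
Moment equilibrium about 1: M_1 = Σ(load moments about 1) − R_2·L = 1436 − 146.2×6.75 = 448.6 kN·m.

M_1 = 448.6 kN·m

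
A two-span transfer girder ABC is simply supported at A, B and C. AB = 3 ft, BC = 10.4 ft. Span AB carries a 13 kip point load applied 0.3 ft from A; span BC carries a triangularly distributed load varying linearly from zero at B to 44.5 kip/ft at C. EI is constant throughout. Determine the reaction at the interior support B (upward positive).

Take M_B as the redundant. Released structure: two simple spans AB and BC with a hinge at B.
End slopes at the hinge B, treating each span as simply supported:
  span AB: point load 13 at a = 0.3: Pab(L + a)/(6LEI) = 1.931/EI
  span BC: triangular load, peak 44.5: 7w₀L³/(360EI) = 973.3/EI
  relative rotation θ_0 = (1.931 + 973.3)/EI = 975.3/EI
A unit hogging moment at B produces rotation L₁/(3EI) + L₂/(3EI) = 4.467/EI.
Slope continuity at B: θ_0 = M_B·4.467/EI, so M_B = 975.3/4.467 = 218.3 kip·ft (hogging).
Span AB, ΣM about A with M_B applied at B: R_B^{AB}·3 = 3.9 + 218.3, so R_B^{AB} = 74.08 kip and R_A = 13 − 74.08 = -61.08 kip.
Span BC, ΣM about C: R_B^{BC}·10.4 = 802.2 + 218.3, so R_B^{BC} = 98.13 kip and R_C = 231.4 − 98.13 = 133.3 kip.
R_B = 74.08 + 98.13 = 172.2 kip.

R_B = 172.2 kip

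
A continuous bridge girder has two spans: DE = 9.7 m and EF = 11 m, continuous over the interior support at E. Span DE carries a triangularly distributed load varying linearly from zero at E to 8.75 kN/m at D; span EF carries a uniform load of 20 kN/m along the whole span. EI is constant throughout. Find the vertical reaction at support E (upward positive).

R_E = 159.7 kN

Insert a hinge at E; M_E is the redundant, and each span becomes simply supported.
Discontinuity in slope at E on the released structure — sum the simple-span end rotations:
  span DE: triangular load, peak 8.75: 7w₀L³/(360EI) = 155.3/EI
  span EF: UDL 20: wL³/(24EI) = 1109/EI
  relative rotation θ_0 = (155.3 + 1109)/EI = 1264/EI
A unit hogging moment at E produces rotation L₁/(3EI) + L₂/(3EI) = 6.9/EI.
Slope continuity at E: θ_0 = M_E·6.9/EI, so M_E = 1264/6.9 = 183.3 kN·m (hogging).
Span DE, ΣM about D with M_E applied at E: R_E^{DE}·9.7 = 137.2 + 183.3, so R_E^{DE} = 33.04 kN and R_D = 42.44 − 33.04 = 9.4 kN.
Span EF, ΣM about F: R_E^{EF}·11 = 1210 + 183.3, so R_E^{EF} = 126.7 kN and R_F = 220 − 126.7 = 93.34 kN.
R_E = 33.04 + 126.7 = 159.7 kN.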